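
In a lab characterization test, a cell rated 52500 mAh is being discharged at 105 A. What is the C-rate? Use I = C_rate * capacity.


Convert: capacity = 52500 mAh = 52.5 Ah
Rearranging: C_rate = 105 / 52.5 = 2C

2C


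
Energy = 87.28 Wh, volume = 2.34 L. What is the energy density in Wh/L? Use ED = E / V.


Volumetric ED = 87.28 Wh / 2.34 L = 37.30 Wh/L

37.30 Wh/L


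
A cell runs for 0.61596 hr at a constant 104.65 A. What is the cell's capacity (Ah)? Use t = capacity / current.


C = I * t = 104.65 * 0.61596 = 64.46 Ah

64.46 Ah


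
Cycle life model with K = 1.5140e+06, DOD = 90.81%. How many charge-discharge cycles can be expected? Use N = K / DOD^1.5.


Step 1: DOD^1.5 = 90.81^1.5 = 865.37
Step 2: N = 1.5140e+06 / 865.37 = 1750 cycles

1750 cycles


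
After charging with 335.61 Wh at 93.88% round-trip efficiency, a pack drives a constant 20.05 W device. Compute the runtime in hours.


Step 1: E_discharge = eta/100 * E_charge = 93.88/100 * 335.61 = 315.07 Wh
Step 2: t = E_discharge / P = 315.07 / 20.05 = 15.71 hr

15.71 hr


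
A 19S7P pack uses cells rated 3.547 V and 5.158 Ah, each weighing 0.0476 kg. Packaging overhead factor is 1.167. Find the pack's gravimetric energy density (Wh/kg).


Step 1: V_pack = 19 * 3.547 = 67.393 V
Step 2: C_pack = 7 * 5.158 = 36.106 Ah
Step 3: E_pack = V_pack * C_pack = 67.393 * 36.106 = 2433.3 Wh
Step 4: m_pack = 19 * 7 * 0.0476 * 1.167 = 7.388 kg
Step 5: ED = E_pack / m_pack = 2433.3 / 7.388 = 329.4 Wh/kg

329.4 Wh/kg


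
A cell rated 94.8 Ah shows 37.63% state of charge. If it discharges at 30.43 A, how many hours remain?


Step 1: remaining = SOC/100 * C_total = 37.63/100 * 94.8 = 35.673 Ah
Step 2: t = remaining / I = 35.673 / 30.43 = 1.172 hr

1.172 hr


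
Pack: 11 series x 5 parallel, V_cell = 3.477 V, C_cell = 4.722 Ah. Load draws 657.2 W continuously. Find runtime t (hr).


Step 1: E_pack = Ns * V_cell * Np * C_cell = 11 * 3.477 * 5 * 4.722 = 903.01 Wh
Step 2: t = E_pack / P = 903.01 / 657.2 = 1.374 hr

1.374 hr


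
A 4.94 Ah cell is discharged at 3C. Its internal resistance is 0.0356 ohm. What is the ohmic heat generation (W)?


Step 1: I = C_rate * capacity = 3 * 4.94 = 14.82 A
Step 2: Q = I^2 * R = 14.82^2 * 0.0356 = 219.63 * 0.0356 = 7.819 W

7.819 W


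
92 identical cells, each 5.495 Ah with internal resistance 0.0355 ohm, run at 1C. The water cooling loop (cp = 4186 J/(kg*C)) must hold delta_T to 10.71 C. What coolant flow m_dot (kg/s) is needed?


Step 1: I = 1 * 5.495 = 5.495 A
Step 2: Q_cell = I^2 * R = 5.495^2 * 0.0355 = 1.0719 W
Step 3: Q_total = 92 * 1.0719 = 98.615 W
Step 4: m_dot = Q_total / (cp * dT) = 98.615 / (4186 * 10.71) = 0.002200 kg/s

0.002200 kg/s


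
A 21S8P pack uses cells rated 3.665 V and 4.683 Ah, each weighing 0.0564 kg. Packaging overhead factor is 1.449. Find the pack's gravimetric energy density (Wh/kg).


Step 1: V_pack = 21 * 3.665 = 76.965 V
Step 2: C_pack = 8 * 4.683 = 37.464 Ah
Step 3: E_pack = V_pack * C_pack = 76.965 * 37.464 = 2883.4 Wh
Step 4: m_pack = 21 * 8 * 0.0564 * 1.449 = 13.73 kg
Step 5: ED = E_pack / m_pack = 2883.4 / 13.73 = 210.0 Wh/kg

210.0 Wh/kg


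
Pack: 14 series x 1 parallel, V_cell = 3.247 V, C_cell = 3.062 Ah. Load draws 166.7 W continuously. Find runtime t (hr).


Step 1: E_pack = Ns * V_cell * Np * C_cell = 14 * 3.247 * 1 * 3.062 = 139.19 Wh
Step 2: t = E_pack / P = 139.19 / 166.7 = 0.8350 hr

0.8350 hr


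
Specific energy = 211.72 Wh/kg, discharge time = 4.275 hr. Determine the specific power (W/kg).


Specific power = 211.72 Wh/kg / 4.275 hr = 49.53 W/kg

49.53 W/kg


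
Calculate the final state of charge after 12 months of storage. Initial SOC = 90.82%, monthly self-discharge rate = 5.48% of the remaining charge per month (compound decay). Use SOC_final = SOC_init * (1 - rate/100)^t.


decay = (1 - 5.48/100)^12 = 0.50849
SOC_final = 90.82 * 0.50849 = 46.18%

46.18%


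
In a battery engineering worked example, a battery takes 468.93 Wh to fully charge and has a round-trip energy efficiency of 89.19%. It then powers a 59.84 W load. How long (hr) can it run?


Step 1: E_discharge = eta/100 * E_charge = 89.19/100 * 468.93 = 418.24 Wh
Step 2: t = E_discharge / P = 418.24 / 59.84 = 6.989 hr

6.989 hr


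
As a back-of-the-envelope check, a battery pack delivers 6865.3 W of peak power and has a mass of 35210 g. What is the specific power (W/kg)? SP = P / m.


Convert: m = 35210 g = 35.21 kg
SP = P / m = 6865.3 / 35.21 = 195.0 W/kg

195.0 W/kg


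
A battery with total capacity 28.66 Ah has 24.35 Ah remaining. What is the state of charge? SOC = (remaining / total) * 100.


SOC = (remaining / total) * 100 = (24.35 / 28.66) * 100 = 84.96%

84.96%


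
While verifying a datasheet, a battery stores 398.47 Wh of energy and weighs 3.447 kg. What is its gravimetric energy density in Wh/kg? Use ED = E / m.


Specific energy = 398.47 Wh / 3.447 kg = 115.6 Wh/kg

115.6 Wh/kg


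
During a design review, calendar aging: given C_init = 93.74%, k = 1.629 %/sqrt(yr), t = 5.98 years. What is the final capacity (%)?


sqrt(t) = sqrt(5.98) = 2.4454
C_final = 93.74 - 1.629 * 2.4454 = 89.76%

89.76%


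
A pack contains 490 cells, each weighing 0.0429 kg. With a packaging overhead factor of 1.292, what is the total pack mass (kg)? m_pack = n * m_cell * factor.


m_pack = n * m_cell * overhead = 490 * 0.0429 * 1.292 = 27.16 kg

27.16 kg


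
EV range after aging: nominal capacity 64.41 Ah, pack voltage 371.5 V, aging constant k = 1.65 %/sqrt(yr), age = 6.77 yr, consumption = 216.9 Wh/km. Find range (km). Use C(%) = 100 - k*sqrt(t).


Step 1: capacity retention = 100 - 1.65 * sqrt(6.77) = 100 - 1.65 * 2.6019 = 95.707%
Step 2: C_now = 64.41 * 95.707/100 = 61.645 Ah
Step 3: E_pack = V * C_now = 371.5 * 61.645 = 22901 Wh
Step 4: range = E_pack / consumption = 22901 / 216.9 = 105.6 km

105.6 km


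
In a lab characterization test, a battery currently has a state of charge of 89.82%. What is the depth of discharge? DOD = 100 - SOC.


Complement of SOC: DOD = 100% - 89.82% = 10.18%

10.18%


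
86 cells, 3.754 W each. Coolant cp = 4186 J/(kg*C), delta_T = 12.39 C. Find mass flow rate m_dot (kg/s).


Step 1: Total heat Q = 86 * 3.754 W = 322.84 W
Step 2: denom = cp * dT = 4186 * 12.39 = 51865
Step 3: m_dot = 322.84 / 51865 = 0.006225 kg/s

0.006225 kg/s


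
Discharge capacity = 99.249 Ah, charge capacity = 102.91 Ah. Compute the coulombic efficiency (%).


eta_c = Q_dis / Q_chg * 100 = 99.249 / 102.91 * 100 = 96.44%

96.44%


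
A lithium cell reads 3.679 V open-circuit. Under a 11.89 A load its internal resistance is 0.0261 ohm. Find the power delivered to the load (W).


Step 1: V_terminal = OCV - I*R = 3.679 - 11.89 * 0.0261 = 3.3687 V
Step 2: P_out = V_terminal * I = 3.3687 * 11.89 = 40.05 W

40.05 W


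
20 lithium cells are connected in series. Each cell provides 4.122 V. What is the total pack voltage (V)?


V_pack = n * V_cell = 20 * 4.122 = 82.44 V

82.44 V


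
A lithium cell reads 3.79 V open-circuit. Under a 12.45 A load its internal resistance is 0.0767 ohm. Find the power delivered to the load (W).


Step 1: V_terminal = OCV - I*R = 3.79 - 12.45 * 0.0767 = 2.8351 V
Step 2: P_out = V_terminal * I = 2.8351 * 12.45 = 35.30 W

35.30 W


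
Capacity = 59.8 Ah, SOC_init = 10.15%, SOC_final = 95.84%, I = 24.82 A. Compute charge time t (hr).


Step 1: dSOC = 95.84% - 10.15% = 85.69%
Step 2: delta_Ah = 59.8 * 85.69 / 100 = 51.243 Ah
Step 3: t = 51.243 / 24.82 = 2.065 hr

2.065 hr


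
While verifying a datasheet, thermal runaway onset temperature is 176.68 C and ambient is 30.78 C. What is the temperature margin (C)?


margin = T_onset - T_ambient = 176.68 - 30.78 = 145.9 C

145.9 C


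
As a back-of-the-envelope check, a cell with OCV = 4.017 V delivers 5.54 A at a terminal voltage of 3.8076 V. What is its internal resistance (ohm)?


R = (OCV - V) / I = (4.017 - 3.8076) / 5.54 = 0.03780 ohm

0.03780 ohm


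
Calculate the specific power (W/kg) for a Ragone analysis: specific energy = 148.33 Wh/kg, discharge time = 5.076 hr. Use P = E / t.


Specific power = 148.33 Wh/kg / 5.076 hr = 29.22 W/kg

29.22 W/kg


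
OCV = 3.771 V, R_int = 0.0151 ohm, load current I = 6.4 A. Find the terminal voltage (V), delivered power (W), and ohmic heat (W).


Step 1: V_terminal = OCV - I*R = 3.771 - 6.4 * 0.0151 = 3.6744 V
Step 2: P_out = V_terminal * I = 3.6744 * 6.4 = 23.52 W
Step 3: Q = I^2 * R = 6.4^2 * 0.0151 = 0.6185 W

V=3.6744 V, P=23.52 W, Q=0.6185 W


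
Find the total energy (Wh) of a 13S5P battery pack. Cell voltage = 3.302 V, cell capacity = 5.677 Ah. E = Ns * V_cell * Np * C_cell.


V_pack = 13 * 3.302 = 42.926 V
C_pack = 5 * 5.677 = 28.385 Ah
E = V_pack * C_pack = 42.926 * 28.385 = 1218 Wh

1218 Wh


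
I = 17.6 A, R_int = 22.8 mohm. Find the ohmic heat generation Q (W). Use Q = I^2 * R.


Convert: R = 22.8 mohm = 0.0228 ohm
I^2 = 309.76
Q = 309.76 * 0.0228 = 7.063 W

7.063 W


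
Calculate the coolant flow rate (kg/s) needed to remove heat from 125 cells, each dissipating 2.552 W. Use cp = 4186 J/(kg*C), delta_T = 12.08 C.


Step 1: Total heat Q = 125 * 2.552 W = 319 W
Step 2: denom = cp * dT = 4186 * 12.08 = 50567
Step 3: m_dot = 319 / 50567 = 0.006308 kg/s

0.006308 kg/s


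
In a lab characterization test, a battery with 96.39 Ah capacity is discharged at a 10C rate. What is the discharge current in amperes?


At 10C: I = 10 * 96.39 Ah = 963.9 A

963.9 A


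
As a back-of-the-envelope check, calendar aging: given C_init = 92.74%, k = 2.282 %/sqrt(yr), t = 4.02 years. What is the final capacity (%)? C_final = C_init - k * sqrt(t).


sqrt(t) = sqrt(4.02) = 2.005
C_final = 92.74 - 2.282 * 2.005 = 88.16%

88.16%


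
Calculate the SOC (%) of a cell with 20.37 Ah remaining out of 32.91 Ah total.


SOC% = 20.37 / 32.91 * 100 = 61.90%

61.90%


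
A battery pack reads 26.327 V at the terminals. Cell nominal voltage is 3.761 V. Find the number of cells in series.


n = V_pack / V_cell = 26.327 / 3.761 = 7

7


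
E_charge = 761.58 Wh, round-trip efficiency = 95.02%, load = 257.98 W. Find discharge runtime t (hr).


Step 1: E_discharge = eta/100 * E_charge = 95.02/100 * 761.58 = 723.65 Wh
Step 2: t = E_discharge / P = 723.65 / 257.98 = 2.805 hr

2.805 hr


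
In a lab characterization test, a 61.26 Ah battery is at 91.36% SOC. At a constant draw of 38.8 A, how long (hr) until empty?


Step 1: remaining = SOC/100 * C_total = 91.36/100 * 61.26 = 55.967 Ah
Step 2: t = remaining / I = 55.967 / 38.8 = 1.442 hr

1.442 hr


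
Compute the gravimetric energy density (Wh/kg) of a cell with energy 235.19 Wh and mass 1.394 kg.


ED = E / m = 235.19 / 1.394 = 168.7 Wh/kg

168.7 Wh/kg


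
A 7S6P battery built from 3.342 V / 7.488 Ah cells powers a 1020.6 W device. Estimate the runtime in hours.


Step 1: E_pack = Ns * V_cell * Np * C_cell = 7 * 3.342 * 6 * 7.488 = 1051 Wh
Step 2: t = E_pack / P = 1051 / 1020.6 = 1.030 hr

1.030 hr


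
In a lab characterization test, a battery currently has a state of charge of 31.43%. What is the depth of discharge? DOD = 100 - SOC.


Complement of SOC: DOD = 100% - 31.43% = 68.57%

68.57%


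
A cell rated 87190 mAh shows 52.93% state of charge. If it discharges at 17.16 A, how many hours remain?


Convert: C_total = 87190 mAh = 87.19 Ah
Step 1: remaining = SOC/100 * C_total = 52.93/100 * 87.19 = 46.15 Ah
Step 2: t = remaining / I = 46.15 / 17.16 = 2.689 hr

2.689 hr


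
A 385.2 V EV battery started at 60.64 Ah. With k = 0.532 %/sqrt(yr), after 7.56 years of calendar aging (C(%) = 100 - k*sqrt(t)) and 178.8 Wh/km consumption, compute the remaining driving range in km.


Step 1: capacity retention = 100 - 0.532 * sqrt(7.56) = 100 - 0.532 * 2.7495 = 98.537%
Step 2: C_now = 60.64 * 98.537/100 = 59.753 Ah
Step 3: E_pack = V * C_now = 385.2 * 59.753 = 23017 Wh
Step 4: range = E_pack / consumption = 23017 / 178.8 = 128.7 km

128.7 km


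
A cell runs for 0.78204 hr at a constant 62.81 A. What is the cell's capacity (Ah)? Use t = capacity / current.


C = I * t = 62.81 * 0.78204 = 49.12 Ah

49.12 Ah


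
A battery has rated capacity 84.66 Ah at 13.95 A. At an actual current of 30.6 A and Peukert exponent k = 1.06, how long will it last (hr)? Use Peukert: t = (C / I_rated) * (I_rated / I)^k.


Step 1: t_rated = C / I_rated = 84.66 / 13.95 = 6.0688 hr
Step 2: ratio = 13.95 / 30.6 = 0.45588
Step 3: ratio^k = 0.45588^1.06 = 0.43489
Step 4: t = t_rated * ratio^k = 6.0688 * 0.43489 = 2.639 hr

2.639 hr


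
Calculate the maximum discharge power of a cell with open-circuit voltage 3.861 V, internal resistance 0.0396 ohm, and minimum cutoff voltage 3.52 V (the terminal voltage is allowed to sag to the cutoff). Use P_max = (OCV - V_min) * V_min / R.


dV = OCV - V_min = 0.341 V (so I_max = dV / R)
P_max = dV * V_min / R = 0.341 * 3.52 / 0.0396 = 30.31 W

30.31 W


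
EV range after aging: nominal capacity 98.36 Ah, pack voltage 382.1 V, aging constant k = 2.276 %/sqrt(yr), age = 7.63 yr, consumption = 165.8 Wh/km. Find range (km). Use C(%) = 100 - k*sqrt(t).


Step 1: capacity retention = 100 - 2.276 * sqrt(7.63) = 100 - 2.276 * 2.7622 = 93.713%
Step 2: C_now = 98.36 * 93.713/100 = 92.176 Ah
Step 3: E_pack = V * C_now = 382.1 * 92.176 = 35220 Wh
Step 4: range = E_pack / consumption = 35220 / 165.8 = 212.4 km

212.4 km


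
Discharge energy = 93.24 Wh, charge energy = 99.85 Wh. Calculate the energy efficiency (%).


Round-trip efficiency = 93.24/99.85 * 100% = 93.38%

93.38%


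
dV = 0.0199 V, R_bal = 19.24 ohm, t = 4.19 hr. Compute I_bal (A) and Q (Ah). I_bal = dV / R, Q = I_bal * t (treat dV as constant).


First, Ohm's law: I_bal = 0.0199 V / 19.24 ohm = 0.0010343 A
Then Q = I * t = 0.0010343 A * 4.19 hr = 0.004334 Ah

I=0.0010343 A, Q=0.004334 Ah


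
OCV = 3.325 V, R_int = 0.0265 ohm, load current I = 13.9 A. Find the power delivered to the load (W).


Step 1: V_terminal = OCV - I*R = 3.325 - 13.9 * 0.0265 = 2.9567 V
Step 2: P_out = V_terminal * I = 2.9567 * 13.9 = 41.10 W

41.10 W


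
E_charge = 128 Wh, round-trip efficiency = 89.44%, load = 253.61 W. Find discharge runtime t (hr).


Step 1: E_discharge = eta/100 * E_charge = 89.44/100 * 128 = 114.48 Wh
Step 2: t = E_discharge / P = 114.48 / 253.61 = 0.4514 hr

0.4514 hr


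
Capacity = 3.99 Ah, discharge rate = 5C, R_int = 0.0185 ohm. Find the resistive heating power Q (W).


Step 1: I = C_rate * capacity = 5 * 3.99 = 19.95 A
Step 2: Q = I^2 * R = 19.95^2 * 0.0185 = 398 * 0.0185 = 7.363 W

7.363 W


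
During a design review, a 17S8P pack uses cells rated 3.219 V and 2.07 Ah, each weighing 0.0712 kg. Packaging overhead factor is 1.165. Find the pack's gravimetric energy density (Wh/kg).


Step 1: V_pack = 17 * 3.219 = 54.723 V
Step 2: C_pack = 8 * 2.07 = 16.56 Ah
Step 3: E_pack = V_pack * C_pack = 54.723 * 16.56 = 906.21 Wh
Step 4: m_pack = 17 * 8 * 0.0712 * 1.165 = 11.281 kg
Step 5: ED = E_pack / m_pack = 906.21 / 11.281 = 80.33 Wh/kg

80.33 Wh/kg


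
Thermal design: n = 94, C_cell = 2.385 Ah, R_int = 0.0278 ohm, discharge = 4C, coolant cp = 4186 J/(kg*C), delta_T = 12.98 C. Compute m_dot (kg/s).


Step 1: I = 4 * 2.385 = 9.54 A
Step 2: Q_cell = I^2 * R = 9.54^2 * 0.0278 = 2.5301 W
Step 3: Q_total = 94 * 2.5301 = 237.83 W
Step 4: m_dot = Q_total / (cp * dT) = 237.83 / (4186 * 12.98) = 0.004377 kg/s

0.004377 kg/s


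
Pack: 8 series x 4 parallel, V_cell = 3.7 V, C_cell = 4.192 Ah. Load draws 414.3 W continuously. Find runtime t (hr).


Step 1: E_pack = Ns * V_cell * Np * C_cell = 8 * 3.7 * 4 * 4.192 = 496.33 Wh
Step 2: t = E_pack / P = 496.33 / 414.3 = 1.198 hr

1.198 hr


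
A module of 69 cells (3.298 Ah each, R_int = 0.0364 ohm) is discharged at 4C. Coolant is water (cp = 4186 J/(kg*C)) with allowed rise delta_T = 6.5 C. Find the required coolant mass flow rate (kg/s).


Step 1: I = 4 * 3.298 = 13.192 A
Step 2: Q_cell = I^2 * R = 13.192^2 * 0.0364 = 6.3347 W
Step 3: Q_total = 69 * 6.3347 = 437.09 W
Step 4: m_dot = Q_total / (cp * dT) = 437.09 / (4186 * 6.5) = 0.01606 kg/s

0.01606 kg/s


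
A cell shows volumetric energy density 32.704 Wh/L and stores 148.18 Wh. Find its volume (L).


V = E / ED = 148.18 / 32.704 = 4.531 L

4.531 L


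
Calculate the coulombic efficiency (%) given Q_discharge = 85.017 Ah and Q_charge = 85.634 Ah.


Coulombic efficiency = 85.017/85.634 * 100% = 99.28%

99.28%


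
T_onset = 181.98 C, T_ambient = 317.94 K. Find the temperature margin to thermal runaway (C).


Convert: T_ambient = 317.94 K = 44.79 C
margin = 181.98 - 44.79 = 137.19 C

137.19 C


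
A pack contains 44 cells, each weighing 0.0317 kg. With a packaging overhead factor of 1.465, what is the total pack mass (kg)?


m_pack = n * m_cell * overhead = 44 * 0.0317 * 1.465 = 2.043 kg

2.043 kg


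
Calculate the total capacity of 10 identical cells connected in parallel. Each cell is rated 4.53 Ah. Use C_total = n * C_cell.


Parallel capacities add: 10 * 4.53 Ah = 45.3 Ah

45.3 Ah


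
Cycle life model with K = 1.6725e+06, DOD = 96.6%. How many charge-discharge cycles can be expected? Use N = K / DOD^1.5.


Step 1: DOD^1.5 = 96.6^1.5 = 949.44
Step 2: N = 1.6725e+06 / 949.44 = 1762 cycles

1762 cycles


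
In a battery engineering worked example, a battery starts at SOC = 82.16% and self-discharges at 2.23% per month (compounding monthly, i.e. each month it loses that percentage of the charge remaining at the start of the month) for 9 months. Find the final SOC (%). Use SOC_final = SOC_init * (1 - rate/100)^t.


Monthly retention factor = 1 - 2.23/100 = 0.9777
Over 9 months: factor^9 = 0.8163
SOC_final = 82.16 * 0.8163 = 67.07%

67.07%


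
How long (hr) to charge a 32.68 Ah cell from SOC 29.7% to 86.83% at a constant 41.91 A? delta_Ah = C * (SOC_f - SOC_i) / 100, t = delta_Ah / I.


delta_Ah = 32.68 * (86.83 - 29.7) / 100 = 18.67 Ah
t = delta_Ah / I = 18.67 / 41.91 = 0.4455 hr

0.4455 hr


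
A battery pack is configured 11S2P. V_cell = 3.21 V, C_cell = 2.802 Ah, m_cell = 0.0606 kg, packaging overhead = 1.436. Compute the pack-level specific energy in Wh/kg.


Step 1: V_pack = 11 * 3.21 = 35.31 V
Step 2: C_pack = 2 * 2.802 = 5.604 Ah
Step 3: E_pack = V_pack * C_pack = 35.31 * 5.604 = 197.88 Wh
Step 4: m_pack = 11 * 2 * 0.0606 * 1.436 = 1.9145 kg
Step 5: ED = E_pack / m_pack = 197.88 / 1.9145 = 103.4 Wh/kg

103.4 Wh/kg


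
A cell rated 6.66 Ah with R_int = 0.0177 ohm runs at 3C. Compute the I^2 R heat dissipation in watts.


Step 1: I = C_rate * capacity = 3 * 6.66 = 19.98 A
Step 2: Q = I^2 * R = 19.98^2 * 0.0177 = 399.2 * 0.0177 = 7.066 W

7.066 W


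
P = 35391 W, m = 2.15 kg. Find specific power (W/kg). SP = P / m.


Specific power = 35391 W / 2.15 kg = 16460 W/kg

16460 W/kg


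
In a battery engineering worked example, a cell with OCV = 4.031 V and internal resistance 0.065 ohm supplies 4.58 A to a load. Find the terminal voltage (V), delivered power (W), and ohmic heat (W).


Step 1: V_terminal = OCV - I*R = 4.031 - 4.58 * 0.065 = 3.7333 V
Step 2: P_out = V_terminal * I = 3.7333 * 4.58 = 17.10 W
Step 3: Q = I^2 * R = 4.58^2 * 0.065 = 1.363 W

V=3.7333 V, P=17.10 W, Q=1.363 W


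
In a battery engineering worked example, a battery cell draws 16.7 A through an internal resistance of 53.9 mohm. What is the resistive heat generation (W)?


Convert: R = 53.9 mohm = 0.0539 ohm
I^2 = 278.89
Q = 278.89 * 0.0539 = 15.03 W

15.03 W


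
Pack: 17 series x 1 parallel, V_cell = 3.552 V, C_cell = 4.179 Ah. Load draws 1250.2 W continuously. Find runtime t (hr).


Step 1: E_pack = Ns * V_cell * Np * C_cell = 17 * 3.552 * 1 * 4.179 = 252.34 Wh
Step 2: t = E_pack / P = 252.34 / 1250.2 = 0.2018 hr

0.2018 hr


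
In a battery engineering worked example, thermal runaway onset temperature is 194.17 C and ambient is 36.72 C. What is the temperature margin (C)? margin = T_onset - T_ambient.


Safety margin = 194.17 C - 36.72 C = 157.45 C

157.45 C


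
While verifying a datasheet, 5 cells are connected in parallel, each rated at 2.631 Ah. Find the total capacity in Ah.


Parallel capacities add: 5 * 2.631 Ah = 13.155 Ah

13.155 Ah


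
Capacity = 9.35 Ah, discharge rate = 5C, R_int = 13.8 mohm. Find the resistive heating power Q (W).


Convert: R = 13.8 mohm = 0.0138 ohm
Step 1: I = C_rate * capacity = 5 * 9.35 = 46.75 A
Step 2: Q = I^2 * R = 46.75^2 * 0.0138 = 2185.6 * 0.0138 = 30.16 W

30.16 W


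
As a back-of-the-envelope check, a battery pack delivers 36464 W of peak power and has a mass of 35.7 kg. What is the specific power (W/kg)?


SP = P / m = 36464 / 35.7 = 1021 W/kg

1021 W/kg


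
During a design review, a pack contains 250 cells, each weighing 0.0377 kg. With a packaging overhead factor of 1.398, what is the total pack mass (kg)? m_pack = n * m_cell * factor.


m_pack = n * m_cell * overhead = 250 * 0.0377 * 1.398 = 13.18 kg

13.18 kg


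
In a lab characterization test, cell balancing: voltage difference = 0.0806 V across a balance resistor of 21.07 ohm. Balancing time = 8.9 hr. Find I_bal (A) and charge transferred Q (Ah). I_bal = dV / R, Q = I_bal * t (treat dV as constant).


First, Ohm's law: I_bal = 0.0806 V / 21.07 ohm = 0.0038253 A
Then Q = I * t = 0.0038253 A * 8.9 hr = 0.03405 Ah

I=0.0038253 A, Q=0.03405 Ah


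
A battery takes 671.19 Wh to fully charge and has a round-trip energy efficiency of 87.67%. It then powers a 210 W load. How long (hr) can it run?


Step 1: E_discharge = eta/100 * E_charge = 87.67/100 * 671.19 = 588.43 Wh
Step 2: t = E_discharge / P = 588.43 / 210 = 2.802 hr

2.802 hr


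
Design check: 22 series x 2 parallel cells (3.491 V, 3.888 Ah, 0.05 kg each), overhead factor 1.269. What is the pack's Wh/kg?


Step 1: V_pack = 22 * 3.491 = 76.802 V
Step 2: C_pack = 2 * 3.888 = 7.776 Ah
Step 3: E_pack = V_pack * C_pack = 76.802 * 7.776 = 597.21 Wh
Step 4: m_pack = 22 * 2 * 0.05 * 1.269 = 2.7918 kg
Step 5: ED = E_pack / m_pack = 597.21 / 2.7918 = 213.9 Wh/kg

213.9 Wh/kg


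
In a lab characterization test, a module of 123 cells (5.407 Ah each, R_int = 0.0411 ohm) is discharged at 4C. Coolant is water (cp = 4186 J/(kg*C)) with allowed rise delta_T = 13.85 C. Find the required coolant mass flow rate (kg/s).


Step 1: I = 4 * 5.407 = 21.628 A
Step 2: Q_cell = I^2 * R = 21.628^2 * 0.0411 = 19.225 W
Step 3: Q_total = 123 * 19.225 = 2364.7 W
Step 4: m_dot = Q_total / (cp * dT) = 2364.7 / (4186 * 13.85) = 0.04079 kg/s

0.04079 kg/s


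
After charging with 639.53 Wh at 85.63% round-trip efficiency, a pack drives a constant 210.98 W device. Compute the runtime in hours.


Step 1: E_discharge = eta/100 * E_charge = 85.63/100 * 639.53 = 547.63 Wh
Step 2: t = E_discharge / P = 547.63 / 210.98 = 2.596 hr

2.596 hr


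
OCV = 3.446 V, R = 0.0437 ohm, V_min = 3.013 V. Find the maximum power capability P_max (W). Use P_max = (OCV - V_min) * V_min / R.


dV = OCV - V_min = 0.433 V (so I_max = dV / R)
P_max = dV * V_min / R = 0.433 * 3.013 / 0.0437 = 29.85 W

29.85 W


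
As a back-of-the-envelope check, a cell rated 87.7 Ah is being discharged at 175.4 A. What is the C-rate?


C_rate = I / capacity = 175.4 / 87.7 = 2C

2C


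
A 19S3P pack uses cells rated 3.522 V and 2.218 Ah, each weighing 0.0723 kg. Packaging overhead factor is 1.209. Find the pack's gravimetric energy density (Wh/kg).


Step 1: V_pack = 19 * 3.522 = 66.918 V
Step 2: C_pack = 3 * 2.218 = 6.654 Ah
Step 3: E_pack = V_pack * C_pack = 66.918 * 6.654 = 445.27 Wh
Step 4: m_pack = 19 * 3 * 0.0723 * 1.209 = 4.9824 kg
Step 5: ED = E_pack / m_pack = 445.27 / 4.9824 = 89.37 Wh/kg

89.37 Wh/kg


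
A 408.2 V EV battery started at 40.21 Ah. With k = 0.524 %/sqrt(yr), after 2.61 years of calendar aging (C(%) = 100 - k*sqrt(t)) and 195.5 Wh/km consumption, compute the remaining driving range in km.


Step 1: capacity retention = 100 - 0.524 * sqrt(2.61) = 100 - 0.524 * 1.6155 = 99.153%
Step 2: C_now = 40.21 * 99.153/100 = 39.869 Ah
Step 3: E_pack = V * C_now = 408.2 * 39.869 = 16275 Wh
Step 4: range = E_pack / consumption = 16275 / 195.5 = 83.25 km

83.25 km


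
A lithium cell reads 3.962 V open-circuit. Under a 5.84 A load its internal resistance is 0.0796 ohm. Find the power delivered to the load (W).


Step 1: V_terminal = OCV - I*R = 3.962 - 5.84 * 0.0796 = 3.4971 V
Step 2: P_out = V_terminal * I = 3.4971 * 5.84 = 20.42 W

20.42 W


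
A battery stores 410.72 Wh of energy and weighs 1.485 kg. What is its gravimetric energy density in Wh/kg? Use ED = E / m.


ED = E / m = 410.72 / 1.485 = 276.6 Wh/kg

276.6 Wh/kg


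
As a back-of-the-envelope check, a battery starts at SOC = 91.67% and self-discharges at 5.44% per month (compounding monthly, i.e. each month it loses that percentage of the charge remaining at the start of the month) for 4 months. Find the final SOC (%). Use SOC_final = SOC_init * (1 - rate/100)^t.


decay = (1 - 5.44/100)^4 = 0.79952
SOC_final = 91.67 * 0.79952 = 73.29%

73.29%


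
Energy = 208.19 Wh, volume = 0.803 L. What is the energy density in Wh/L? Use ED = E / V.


ED = E / V = 208.19 / 0.803 = 259.3 Wh/L

259.3 Wh/L


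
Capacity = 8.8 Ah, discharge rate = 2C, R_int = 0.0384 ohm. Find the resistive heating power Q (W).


Step 1: I = C_rate * capacity = 2 * 8.8 = 17.6 A
Step 2: Q = I^2 * R = 17.6^2 * 0.0384 = 309.76 * 0.0384 = 11.89 W

11.89 W


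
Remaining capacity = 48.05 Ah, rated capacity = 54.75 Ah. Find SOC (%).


SOC% = 48.05 / 54.75 * 100 = 87.76%

87.76%


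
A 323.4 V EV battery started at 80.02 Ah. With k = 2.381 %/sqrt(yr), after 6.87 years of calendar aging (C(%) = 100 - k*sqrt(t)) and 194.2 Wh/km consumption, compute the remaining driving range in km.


Step 1: capacity retention = 100 - 2.381 * sqrt(6.87) = 100 - 2.381 * 2.6211 = 93.759%
Step 2: C_now = 80.02 * 93.759/100 = 75.026 Ah
Step 3: E_pack = V * C_now = 323.4 * 75.026 = 24263 Wh
Step 4: range = E_pack / consumption = 24263 / 194.2 = 124.9 km

124.9 km


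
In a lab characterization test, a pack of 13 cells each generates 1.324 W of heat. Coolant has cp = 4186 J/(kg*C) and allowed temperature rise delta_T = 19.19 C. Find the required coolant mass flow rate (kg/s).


Step 1: Total heat Q = 13 * 1.324 W = 17.212 W
Step 2: denom = cp * dT = 4186 * 19.19 = 80329
Step 3: m_dot = 17.212 / 80329 = 2.143e-04 kg/s

2.143e-04 kg/s


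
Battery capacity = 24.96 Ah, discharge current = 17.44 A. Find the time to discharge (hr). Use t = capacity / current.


t = capacity / current = 24.96 / 17.44 = 1.431 hr

1.431 hr


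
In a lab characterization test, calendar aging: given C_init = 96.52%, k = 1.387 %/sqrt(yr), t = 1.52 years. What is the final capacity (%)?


Step 1: sqrt(1.52 yr) = 1.2329
Step 2: drop = 1.387 * 1.2329 = 1.71
Step 3: C_final = 96.52 - 1.71 = 94.81%

94.81%


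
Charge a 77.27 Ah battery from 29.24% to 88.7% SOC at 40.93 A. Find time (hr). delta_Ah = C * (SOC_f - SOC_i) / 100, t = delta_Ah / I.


delta_Ah = 77.27 * (88.7 - 29.24) / 100 = 45.945 Ah
t = delta_Ah / I = 45.945 / 40.93 = 1.123 hr

1.123 hr


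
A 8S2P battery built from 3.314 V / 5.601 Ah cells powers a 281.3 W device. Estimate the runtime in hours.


Step 1: E_pack = Ns * V_cell * Np * C_cell = 8 * 3.314 * 2 * 5.601 = 296.99 Wh
Step 2: t = E_pack / P = 296.99 / 281.3 = 1.056 hr

1.056 hr


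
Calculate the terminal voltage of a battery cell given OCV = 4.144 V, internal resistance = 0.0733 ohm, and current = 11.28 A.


V = OCV - I*R = 4.144 - 11.28 * 0.0733 = 3.317 V

3.317 V


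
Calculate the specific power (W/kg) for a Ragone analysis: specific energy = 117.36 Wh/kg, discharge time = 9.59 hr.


Specific power = 117.36 Wh/kg / 9.59 hr = 12.24 W/kg

12.24 W/kg


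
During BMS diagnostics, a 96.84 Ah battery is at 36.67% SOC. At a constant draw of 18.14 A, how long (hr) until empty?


Step 1: remaining = SOC/100 * C_total = 36.67/100 * 96.84 = 35.511 Ah
Step 2: t = remaining / I = 35.511 / 18.14 = 1.958 hr

1.958 hr


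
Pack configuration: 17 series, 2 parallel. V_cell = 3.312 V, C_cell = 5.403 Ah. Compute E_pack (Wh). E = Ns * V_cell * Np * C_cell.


V_pack = 17 * 3.312 = 56.304 V
C_pack = 2 * 5.403 = 10.806 Ah
E = V_pack * C_pack = 56.304 * 10.806 = 608.4 Wh

608.4 Wh


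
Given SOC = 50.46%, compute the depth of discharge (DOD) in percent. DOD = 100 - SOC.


DOD = 100 - SOC = 100 - 50.46 = 49.54%

49.54%


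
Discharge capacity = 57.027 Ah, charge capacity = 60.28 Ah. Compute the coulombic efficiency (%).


eta_c = Q_dis / Q_chg * 100 = 57.027 / 60.28 * 100 = 94.60%

94.60%


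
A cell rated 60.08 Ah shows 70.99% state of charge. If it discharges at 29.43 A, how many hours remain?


Step 1: remaining = SOC/100 * C_total = 70.99/100 * 60.08 = 42.651 Ah
Step 2: t = remaining / I = 42.651 / 29.43 = 1.449 hr

1.449 hr


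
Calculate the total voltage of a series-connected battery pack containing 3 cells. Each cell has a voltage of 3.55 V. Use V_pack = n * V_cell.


Series voltages add: 3 * 3.55 V = 10.65 V

10.65 V


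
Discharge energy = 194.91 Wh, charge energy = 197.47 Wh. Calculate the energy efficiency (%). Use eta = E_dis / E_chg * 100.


eta_e = E_dis / E_chg * 100 = 194.91 / 197.47 * 100 = 98.70%

98.70%


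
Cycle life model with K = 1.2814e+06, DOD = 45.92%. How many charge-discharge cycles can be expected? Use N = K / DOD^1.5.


DOD^1.5 = 311.17
N = K / DOD^1.5 = 1.2814e+06 / 311.17 = 4118

4118 cycles


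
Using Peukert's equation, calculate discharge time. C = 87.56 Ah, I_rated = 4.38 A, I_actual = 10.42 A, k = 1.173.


Step 1: t_rated = C / I_rated = 87.56 / 4.38 = 19.991 hr
Step 2: ratio = 4.38 / 10.42 = 0.42035
Step 3: ratio^k = 0.42035^1.173 = 0.36182
Step 4: t = t_rated * ratio^k = 19.991 * 0.36182 = 7.233 hr

7.233 hr


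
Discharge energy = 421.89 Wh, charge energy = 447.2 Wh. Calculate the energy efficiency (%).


Round-trip efficiency = 421.89/447.2 * 100% = 94.34%

94.34%


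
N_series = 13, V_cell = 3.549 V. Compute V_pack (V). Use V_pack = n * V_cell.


Series voltages add: 13 * 3.549 V = 46.137 V

46.137 V


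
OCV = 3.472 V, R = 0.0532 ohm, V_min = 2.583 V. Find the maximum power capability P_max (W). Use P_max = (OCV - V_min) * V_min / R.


P_max = (OCV - V_min) * V_min / R = (3.472 - 2.583) * 2.583 / 0.0532 = 0.889 * 2.583 / 0.0532 = 43.16 W

43.16 W


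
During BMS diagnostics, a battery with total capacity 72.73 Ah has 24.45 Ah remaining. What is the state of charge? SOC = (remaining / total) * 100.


SOC = (remaining / total) * 100 = (24.45 / 72.73) * 100 = 33.62%

33.62%


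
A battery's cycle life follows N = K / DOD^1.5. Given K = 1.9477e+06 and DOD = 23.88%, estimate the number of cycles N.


DOD^1.5 = 116.69
N = K / DOD^1.5 = 1.9477e+06 / 116.69 = 16690

16690 cycles


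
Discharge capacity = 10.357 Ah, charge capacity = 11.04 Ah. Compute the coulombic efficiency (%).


eta_c = Q_dis / Q_chg * 100 = 10.357 / 11.04 * 100 = 93.81%

93.81%


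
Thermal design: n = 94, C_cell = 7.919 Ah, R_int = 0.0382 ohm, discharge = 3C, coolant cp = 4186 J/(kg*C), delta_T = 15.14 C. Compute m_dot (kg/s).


Step 1: I = 3 * 7.919 = 23.757 A
Step 2: Q_cell = I^2 * R = 23.757^2 * 0.0382 = 21.56 W
Step 3: Q_total = 94 * 21.56 = 2026.6 W
Step 4: m_dot = Q_total / (cp * dT) = 2026.6 / (4186 * 15.14) = 0.03198 kg/s

0.03198 kg/s


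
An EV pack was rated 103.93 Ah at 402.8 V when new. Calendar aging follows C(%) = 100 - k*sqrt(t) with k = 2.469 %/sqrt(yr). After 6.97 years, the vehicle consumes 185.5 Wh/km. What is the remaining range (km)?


Step 1: capacity retention = 100 - 2.469 * sqrt(6.97) = 100 - 2.469 * 2.6401 = 93.482%
Step 2: C_now = 103.93 * 93.482/100 = 97.156 Ah
Step 3: E_pack = V * C_now = 402.8 * 97.156 = 39134 Wh
Step 4: range = E_pack / consumption = 39134 / 185.5 = 211.0 km

211.0 km


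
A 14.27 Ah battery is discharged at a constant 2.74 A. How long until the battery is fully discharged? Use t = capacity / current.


t = capacity / current = 14.27 / 2.74 = 5.208 hr

5.208 hr


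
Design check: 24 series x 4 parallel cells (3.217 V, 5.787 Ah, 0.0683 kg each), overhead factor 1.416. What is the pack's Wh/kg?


Step 1: V_pack = 24 * 3.217 = 77.208 V
Step 2: C_pack = 4 * 5.787 = 23.148 Ah
Step 3: E_pack = V_pack * C_pack = 77.208 * 23.148 = 1787.2 Wh
Step 4: m_pack = 24 * 4 * 0.0683 * 1.416 = 9.2844 kg
Step 5: ED = E_pack / m_pack = 1787.2 / 9.2844 = 192.5 Wh/kg

192.5 Wh/kg


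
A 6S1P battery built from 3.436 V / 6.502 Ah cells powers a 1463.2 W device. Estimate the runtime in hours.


Step 1: E_pack = Ns * V_cell * Np * C_cell = 6 * 3.436 * 1 * 6.502 = 134.05 Wh
Step 2: t = E_pack / P = 134.05 / 1463.2 = 0.09161 hr

0.09161 hr


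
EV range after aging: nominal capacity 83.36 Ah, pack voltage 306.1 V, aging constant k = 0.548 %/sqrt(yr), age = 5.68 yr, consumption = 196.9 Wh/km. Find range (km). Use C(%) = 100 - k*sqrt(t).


Step 1: capacity retention = 100 - 0.548 * sqrt(5.68) = 100 - 0.548 * 2.3833 = 98.694%
Step 2: C_now = 83.36 * 98.694/100 = 82.271 Ah
Step 3: E_pack = V * C_now = 306.1 * 82.271 = 25183 Wh
Step 4: range = E_pack / consumption = 25183 / 196.9 = 127.9 km

127.9 km


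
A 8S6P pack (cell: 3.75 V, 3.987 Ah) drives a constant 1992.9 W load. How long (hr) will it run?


Step 1: E_pack = Ns * V_cell * Np * C_cell = 8 * 3.75 * 6 * 3.987 = 717.66 Wh
Step 2: t = E_pack / P = 717.66 / 1992.9 = 0.3601 hr

0.3601 hr


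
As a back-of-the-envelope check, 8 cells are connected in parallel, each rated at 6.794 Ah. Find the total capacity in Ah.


Parallel capacities add: 8 * 6.794 Ah = 54.352 Ah

54.352 Ah


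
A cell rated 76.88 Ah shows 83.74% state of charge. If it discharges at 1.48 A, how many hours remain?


Step 1: remaining = SOC/100 * C_total = 83.74/100 * 76.88 = 64.379 Ah
Step 2: t = remaining / I = 64.379 / 1.48 = 43.50 hr

43.50 hr


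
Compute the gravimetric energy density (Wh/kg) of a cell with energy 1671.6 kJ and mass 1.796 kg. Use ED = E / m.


Convert: E = 1671.6 kJ = 464.33 Wh
ED = E / m = 464.33 / 1.796 = 258.5 Wh/kg

258.5 Wh/kg


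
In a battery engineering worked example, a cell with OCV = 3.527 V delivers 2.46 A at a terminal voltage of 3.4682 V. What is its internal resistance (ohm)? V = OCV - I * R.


R = (OCV - V) / I = (3.527 - 3.4682) / 2.46 = 0.02390 ohm

0.02390 ohm


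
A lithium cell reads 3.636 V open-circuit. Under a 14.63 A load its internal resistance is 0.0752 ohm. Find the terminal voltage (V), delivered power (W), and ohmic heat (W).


Step 1: V_terminal = OCV - I*R = 3.636 - 14.63 * 0.0752 = 2.5358 V
Step 2: P_out = V_terminal * I = 2.5358 * 14.63 = 37.10 W
Step 3: Q = I^2 * R = 14.63^2 * 0.0752 = 16.10 W

V=2.5358 V, P=37.10 W, Q=16.10 W


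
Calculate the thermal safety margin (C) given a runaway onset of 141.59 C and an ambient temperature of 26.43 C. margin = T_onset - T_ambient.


Safety margin = 141.59 C - 26.43 C = 115.16 C

115.16 C


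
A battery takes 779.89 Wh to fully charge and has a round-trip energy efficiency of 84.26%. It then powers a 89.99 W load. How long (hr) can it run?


Step 1: E_discharge = eta/100 * E_charge = 84.26/100 * 779.89 = 657.14 Wh
Step 2: t = E_discharge / P = 657.14 / 89.99 = 7.302 hr

7.302 hr


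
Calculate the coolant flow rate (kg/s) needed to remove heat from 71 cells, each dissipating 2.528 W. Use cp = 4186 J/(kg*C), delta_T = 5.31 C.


Step 1: Total heat Q = 71 * 2.528 W = 179.49 W
Step 2: denom = cp * dT = 4186 * 5.31 = 22228
Step 3: m_dot = 179.49 / 22228 = 0.008075 kg/s

0.008075 kg/s


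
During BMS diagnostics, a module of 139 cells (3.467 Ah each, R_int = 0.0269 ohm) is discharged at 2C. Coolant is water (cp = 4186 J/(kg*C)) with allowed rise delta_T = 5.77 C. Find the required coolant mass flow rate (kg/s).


Step 1: I = 2 * 3.467 = 6.934 A
Step 2: Q_cell = I^2 * R = 6.934^2 * 0.0269 = 1.2934 W
Step 3: Q_total = 139 * 1.2934 = 179.78 W
Step 4: m_dot = Q_total / (cp * dT) = 179.78 / (4186 * 5.77) = 0.007443 kg/s

0.007443 kg/s


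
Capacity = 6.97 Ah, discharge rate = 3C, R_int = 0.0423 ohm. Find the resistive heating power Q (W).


Step 1: I = C_rate * capacity = 3 * 6.97 = 20.91 A
Step 2: Q = I^2 * R = 20.91^2 * 0.0423 = 437.23 * 0.0423 = 18.49 W

18.49 W


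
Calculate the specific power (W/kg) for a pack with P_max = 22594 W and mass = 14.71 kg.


Specific power = 22594 W / 14.71 kg = 1536 W/kg

1536 W/kg


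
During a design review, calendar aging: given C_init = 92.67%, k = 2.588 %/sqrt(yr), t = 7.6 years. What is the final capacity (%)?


Step 1: sqrt(7.6 yr) = 2.7568
Step 2: drop = 2.588 * 2.7568 = 7.1346
Step 3: C_final = 92.67 - 7.1346 = 85.54%

85.54%


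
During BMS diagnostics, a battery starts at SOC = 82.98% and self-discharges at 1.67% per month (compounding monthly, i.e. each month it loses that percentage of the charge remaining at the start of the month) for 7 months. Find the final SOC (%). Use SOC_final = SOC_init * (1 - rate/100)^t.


Monthly retention factor = 1 - 1.67/100 = 0.9833
Over 7 months: factor^7 = 0.8888
SOC_final = 82.98 * 0.8888 = 73.75%

73.75%


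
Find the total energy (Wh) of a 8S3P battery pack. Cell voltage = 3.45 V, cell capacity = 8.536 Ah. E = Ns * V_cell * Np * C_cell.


E = Ns * Vcell * Np * Ccell = 8 * 3.45 * 3 * 8.536 = 706.8 Wh

706.8 Wh


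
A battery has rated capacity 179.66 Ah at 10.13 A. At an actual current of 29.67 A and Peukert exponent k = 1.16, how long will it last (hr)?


Step 1: t_rated = C / I_rated = 179.66 / 10.13 = 17.735 hr
Step 2: ratio = 10.13 / 29.67 = 0.34142
Step 3: ratio^k = 0.34142^1.16 = 0.28749
Step 4: t = t_rated * ratio^k = 17.735 * 0.28749 = 5.099 hr

5.099 hr


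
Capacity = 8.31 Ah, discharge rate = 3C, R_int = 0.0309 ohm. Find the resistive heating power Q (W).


Step 1: I = C_rate * capacity = 3 * 8.31 = 24.93 A
Step 2: Q = I^2 * R = 24.93^2 * 0.0309 = 621.5 * 0.0309 = 19.20 W

19.20 W


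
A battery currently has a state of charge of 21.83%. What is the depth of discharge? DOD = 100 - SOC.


Complement of SOC: DOD = 100% - 21.83% = 78.17%

78.17%


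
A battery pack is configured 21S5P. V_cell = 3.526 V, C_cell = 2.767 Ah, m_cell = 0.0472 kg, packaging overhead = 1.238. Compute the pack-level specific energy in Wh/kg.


Step 1: V_pack = 21 * 3.526 = 74.046 V
Step 2: C_pack = 5 * 2.767 = 13.835 Ah
Step 3: E_pack = V_pack * C_pack = 74.046 * 13.835 = 1024.4 Wh
Step 4: m_pack = 21 * 5 * 0.0472 * 1.238 = 6.1355 kg
Step 5: ED = E_pack / m_pack = 1024.4 / 6.1355 = 167.0 Wh/kg

167.0 Wh/kg


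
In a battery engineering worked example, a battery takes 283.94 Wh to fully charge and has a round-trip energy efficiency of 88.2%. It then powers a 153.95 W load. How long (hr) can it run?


Step 1: E_discharge = eta/100 * E_charge = 88.2/100 * 283.94 = 250.44 Wh
Step 2: t = E_discharge / P = 250.44 / 153.95 = 1.627 hr

1.627 hr


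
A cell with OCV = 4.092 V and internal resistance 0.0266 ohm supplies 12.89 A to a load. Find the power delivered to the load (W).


Step 1: V_terminal = OCV - I*R = 4.092 - 12.89 * 0.0266 = 3.7491 V
Step 2: P_out = V_terminal * I = 3.7491 * 12.89 = 48.33 W

48.33 W


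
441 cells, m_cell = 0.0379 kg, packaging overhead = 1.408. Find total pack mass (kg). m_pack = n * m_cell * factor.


m_pack = n * m_cell * overhead = 441 * 0.0379 * 1.408 = 23.53 kg

23.53 kg


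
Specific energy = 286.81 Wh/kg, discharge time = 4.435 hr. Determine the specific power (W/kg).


P_specific = E / t = 286.81 / 4.435 = 64.67 W/kg

64.67 W/kg


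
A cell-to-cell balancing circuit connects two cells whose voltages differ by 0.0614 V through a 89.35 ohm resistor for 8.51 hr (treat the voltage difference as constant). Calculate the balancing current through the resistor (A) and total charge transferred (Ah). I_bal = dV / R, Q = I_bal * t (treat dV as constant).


First, Ohm's law: I_bal = 0.0614 V / 89.35 ohm = 6.8719e-04 A
Then Q = I * t = 6.8719e-04 A * 8.51 hr = 0.005848 Ah

I=6.8719e-04 A, Q=0.005848 Ah
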